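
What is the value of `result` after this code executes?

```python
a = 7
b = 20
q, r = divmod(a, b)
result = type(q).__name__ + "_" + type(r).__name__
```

a is int; b is int; q is int; r is int; result = 'int_int'

'int_int'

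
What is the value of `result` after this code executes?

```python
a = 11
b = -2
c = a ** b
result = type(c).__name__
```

a is int; b is int; c is float; result = 'float'

'float'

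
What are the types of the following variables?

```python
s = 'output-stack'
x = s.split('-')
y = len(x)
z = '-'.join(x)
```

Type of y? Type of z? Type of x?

len() returns int; str.join() returns str; str.split() returns list

int, str, list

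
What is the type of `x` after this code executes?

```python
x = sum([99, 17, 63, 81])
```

sum() of ints returns int

int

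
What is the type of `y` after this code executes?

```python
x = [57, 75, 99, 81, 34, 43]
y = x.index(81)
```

list.index() returns int

int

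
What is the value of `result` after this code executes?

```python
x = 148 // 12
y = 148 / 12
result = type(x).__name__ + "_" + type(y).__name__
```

x is int; y is float; result = 'int_float'

'int_float'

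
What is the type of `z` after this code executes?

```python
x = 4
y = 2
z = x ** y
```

positive int ** positive int = int

int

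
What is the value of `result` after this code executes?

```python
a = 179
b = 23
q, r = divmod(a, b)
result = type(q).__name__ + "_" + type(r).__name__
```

a is int; b is int; q is int; r is int; result = 'int_int'

'int_int'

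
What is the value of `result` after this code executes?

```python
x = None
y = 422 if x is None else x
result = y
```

x = None; y = 422; result = 422

422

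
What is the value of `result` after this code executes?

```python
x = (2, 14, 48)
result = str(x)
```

x = (2, 14, 48); result = '(2, 14, 48)'

'(2, 14, 48)'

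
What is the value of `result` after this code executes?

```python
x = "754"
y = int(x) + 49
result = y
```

x = '754'; y = 803; result = 803

803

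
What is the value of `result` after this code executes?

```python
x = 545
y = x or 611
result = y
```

x = 545; y = 545; result = 545

545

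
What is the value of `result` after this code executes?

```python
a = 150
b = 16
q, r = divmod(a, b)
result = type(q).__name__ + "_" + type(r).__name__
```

a is int; b is int; q is int; r is int; result = 'int_int'

'int_int'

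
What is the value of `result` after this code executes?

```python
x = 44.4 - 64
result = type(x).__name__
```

x is float; result = 'float'

'float'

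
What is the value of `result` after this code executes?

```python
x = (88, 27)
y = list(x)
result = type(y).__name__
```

x is tuple; y is list; result = 'list'

'list'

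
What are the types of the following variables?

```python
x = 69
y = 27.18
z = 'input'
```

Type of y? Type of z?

y is assigned a number with a decimal point, so it is a float; z is assigned a quoted string literal, so it is a str

float, str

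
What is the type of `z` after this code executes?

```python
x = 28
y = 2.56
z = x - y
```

int - float = float

float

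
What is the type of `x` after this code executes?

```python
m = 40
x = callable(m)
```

callable() returns bool

bool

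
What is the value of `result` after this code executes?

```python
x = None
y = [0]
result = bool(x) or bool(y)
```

x = None; y = [0]; result = True

True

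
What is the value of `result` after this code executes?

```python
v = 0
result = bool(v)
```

v = 0; result = False

False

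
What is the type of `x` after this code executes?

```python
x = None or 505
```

'or' with None returns the other truthy value

int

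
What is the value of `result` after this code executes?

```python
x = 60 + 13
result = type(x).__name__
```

x is int; result = 'int'

'int'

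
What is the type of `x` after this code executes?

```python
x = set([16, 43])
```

set() constructor returns set

set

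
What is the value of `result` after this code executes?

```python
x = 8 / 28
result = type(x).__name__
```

x is float; result = 'float'

'float'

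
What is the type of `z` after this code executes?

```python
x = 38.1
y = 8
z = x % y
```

float % int = float

float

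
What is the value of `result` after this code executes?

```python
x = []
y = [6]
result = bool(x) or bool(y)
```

x = []; y = [6]; result = True

True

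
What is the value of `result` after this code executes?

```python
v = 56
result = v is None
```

v = 56; result = False

False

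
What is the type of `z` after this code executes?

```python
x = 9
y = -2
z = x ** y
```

int ** negative = float

float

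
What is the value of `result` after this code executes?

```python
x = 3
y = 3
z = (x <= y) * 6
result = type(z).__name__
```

x is int; y is int; z is int; result = 'int'

'int'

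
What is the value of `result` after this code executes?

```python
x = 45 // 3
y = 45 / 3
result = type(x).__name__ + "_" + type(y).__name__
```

x is int; y is float; result = 'int_float'

'int_float'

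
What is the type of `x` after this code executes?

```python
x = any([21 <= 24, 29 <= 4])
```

any() returns bool

bool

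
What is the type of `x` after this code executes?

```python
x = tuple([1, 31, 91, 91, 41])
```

tuple() constructor returns tuple

tuple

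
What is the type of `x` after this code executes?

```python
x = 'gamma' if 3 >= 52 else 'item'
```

Both branches of conditional are str

str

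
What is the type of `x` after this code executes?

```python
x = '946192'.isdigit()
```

str.isdigit() returns bool

bool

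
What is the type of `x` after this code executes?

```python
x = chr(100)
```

chr() returns str (single char)

str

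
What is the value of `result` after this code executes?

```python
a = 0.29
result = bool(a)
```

a = 0.29; result = True

True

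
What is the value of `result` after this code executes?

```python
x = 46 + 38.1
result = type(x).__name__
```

x is float; result = 'float'

'float'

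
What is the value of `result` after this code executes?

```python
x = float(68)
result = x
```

x = 68.0; result = 68.0

68.0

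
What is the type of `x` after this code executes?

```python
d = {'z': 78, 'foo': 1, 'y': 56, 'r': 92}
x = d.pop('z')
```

dict.pop() returns the value

int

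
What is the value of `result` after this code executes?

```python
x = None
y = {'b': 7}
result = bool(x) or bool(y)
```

x = None; y = {'b': 7}; result = True

True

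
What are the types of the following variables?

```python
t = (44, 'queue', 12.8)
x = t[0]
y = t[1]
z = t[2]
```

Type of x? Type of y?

tuple[0] is int; tuple[1] is str

int, str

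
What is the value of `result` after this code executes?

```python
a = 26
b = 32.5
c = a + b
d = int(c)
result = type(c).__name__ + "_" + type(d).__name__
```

a is int; b is float; c is float; d is int; result = 'float_int'

'float_int'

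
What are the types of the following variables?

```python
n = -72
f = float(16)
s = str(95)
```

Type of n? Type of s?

n is assigned a bare integer (no decimal point), so it is an int; s is assigned the result of calling str(), which returns a str

int, str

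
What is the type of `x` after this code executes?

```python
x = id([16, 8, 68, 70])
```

id() returns int

int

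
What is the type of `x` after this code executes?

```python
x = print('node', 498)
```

print() returns None

NoneType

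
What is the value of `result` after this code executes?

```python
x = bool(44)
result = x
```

x = True; result = True

True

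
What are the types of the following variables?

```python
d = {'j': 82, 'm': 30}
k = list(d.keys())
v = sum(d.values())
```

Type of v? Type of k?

sum of ints is int; list() converts to list

int, list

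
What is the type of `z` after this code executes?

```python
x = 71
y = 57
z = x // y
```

int // int = int

int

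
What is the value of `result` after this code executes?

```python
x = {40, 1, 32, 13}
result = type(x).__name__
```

x is set; result = 'set'

'set'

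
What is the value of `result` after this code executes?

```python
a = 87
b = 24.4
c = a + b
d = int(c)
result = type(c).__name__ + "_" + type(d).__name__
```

a is int; b is float; c is float; d is int; result = 'float_int'

'float_int'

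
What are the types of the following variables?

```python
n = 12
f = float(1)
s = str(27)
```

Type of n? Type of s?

n is assigned a bare integer (no decimal point), so it is an int; s is assigned the result of calling str(), which returns a str

int, str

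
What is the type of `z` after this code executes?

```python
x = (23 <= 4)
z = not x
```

'not' returns bool

bool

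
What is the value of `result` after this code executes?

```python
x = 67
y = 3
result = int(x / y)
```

x = 67; y = 3; result = 22

22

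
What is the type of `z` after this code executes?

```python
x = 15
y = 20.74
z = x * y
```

int * float = float

float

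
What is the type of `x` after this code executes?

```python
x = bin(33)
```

bin() returns str representation

str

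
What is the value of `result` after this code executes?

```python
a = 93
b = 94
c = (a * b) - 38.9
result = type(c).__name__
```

a is int; b is int; c is float; result = 'float'

'float'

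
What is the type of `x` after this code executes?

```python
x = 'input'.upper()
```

str.upper() returns str

str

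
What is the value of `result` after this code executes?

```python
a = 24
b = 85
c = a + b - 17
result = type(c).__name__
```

a is int; b is int; c is int; result = 'int'

'int'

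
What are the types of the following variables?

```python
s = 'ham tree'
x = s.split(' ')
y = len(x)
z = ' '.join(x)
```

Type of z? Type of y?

str.join() returns str; len() returns int

str, int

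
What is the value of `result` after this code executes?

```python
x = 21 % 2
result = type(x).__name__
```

x is int; result = 'int'

'int'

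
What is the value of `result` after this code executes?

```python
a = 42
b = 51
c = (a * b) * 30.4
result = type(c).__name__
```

a is int; b is int; c is float; result = 'float'

'float'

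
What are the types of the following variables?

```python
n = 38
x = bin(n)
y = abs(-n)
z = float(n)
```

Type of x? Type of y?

bin() returns str; abs() of int returns int

str, int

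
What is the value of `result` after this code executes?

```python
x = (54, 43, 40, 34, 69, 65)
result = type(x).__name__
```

x is tuple; result = 'tuple'

'tuple'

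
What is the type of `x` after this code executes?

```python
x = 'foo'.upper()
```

str.upper() returns str

str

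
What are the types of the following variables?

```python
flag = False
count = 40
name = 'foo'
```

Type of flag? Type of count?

flag is assigned the constant False, which has type bool; count is assigned a bare integer (no decimal point), so it is an int

bool, int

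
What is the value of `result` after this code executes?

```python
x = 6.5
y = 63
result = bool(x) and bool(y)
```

x = 6.5; y = 63; result = True

True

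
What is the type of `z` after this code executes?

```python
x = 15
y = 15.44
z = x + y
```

int + float = float

float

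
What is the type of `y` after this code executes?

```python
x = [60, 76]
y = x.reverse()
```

list.reverse() returns None

NoneType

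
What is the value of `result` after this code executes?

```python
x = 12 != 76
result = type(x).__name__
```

x is bool; result = 'bool'

'bool'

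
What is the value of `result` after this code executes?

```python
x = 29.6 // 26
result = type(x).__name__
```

x is float; result = 'float'

'float'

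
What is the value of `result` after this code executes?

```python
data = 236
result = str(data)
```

data = 236; result = '236'

'236'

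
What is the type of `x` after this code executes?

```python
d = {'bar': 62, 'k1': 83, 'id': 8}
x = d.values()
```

.values() returns dict_values view

dict_values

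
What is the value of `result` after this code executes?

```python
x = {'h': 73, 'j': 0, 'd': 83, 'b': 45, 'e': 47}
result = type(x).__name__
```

x is dict; result = 'dict'

'dict'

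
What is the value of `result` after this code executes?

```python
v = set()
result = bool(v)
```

v = set(); result = False

False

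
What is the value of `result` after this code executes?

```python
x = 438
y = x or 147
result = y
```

x = 438; y = 438; result = 438

438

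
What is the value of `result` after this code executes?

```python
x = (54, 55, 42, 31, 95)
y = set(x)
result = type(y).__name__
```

x is tuple; y is set; result = 'set'

'set'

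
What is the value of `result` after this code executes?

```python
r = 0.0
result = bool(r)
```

r = 0.0; result = False

False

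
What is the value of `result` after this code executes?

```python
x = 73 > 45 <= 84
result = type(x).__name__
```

x is bool; result = 'bool'

'bool'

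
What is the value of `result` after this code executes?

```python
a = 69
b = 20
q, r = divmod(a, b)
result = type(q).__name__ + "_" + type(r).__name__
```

a is int; b is int; q is int; r is int; result = 'int_int'

'int_int'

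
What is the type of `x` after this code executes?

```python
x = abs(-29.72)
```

abs() of float returns float

float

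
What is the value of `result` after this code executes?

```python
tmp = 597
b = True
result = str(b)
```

tmp = 597; b = True; result = 'True'

'True'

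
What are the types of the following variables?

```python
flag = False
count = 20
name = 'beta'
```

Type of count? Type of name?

count is assigned a bare integer (no decimal point), so it is an int; name is assigned a quoted string literal, so it is a str

int, str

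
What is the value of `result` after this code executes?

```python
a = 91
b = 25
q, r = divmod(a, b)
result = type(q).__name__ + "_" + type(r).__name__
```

a is int; b is int; q is int; r is int; result = 'int_int'

'int_int'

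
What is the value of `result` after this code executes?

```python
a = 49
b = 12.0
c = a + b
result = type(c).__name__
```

a is int; b is float; c is float; result = 'float'

'float'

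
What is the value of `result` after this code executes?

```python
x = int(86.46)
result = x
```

x = 86; result = 86

86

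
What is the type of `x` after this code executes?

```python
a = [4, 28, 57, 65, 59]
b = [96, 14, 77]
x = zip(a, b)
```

zip() returns a zip object

zip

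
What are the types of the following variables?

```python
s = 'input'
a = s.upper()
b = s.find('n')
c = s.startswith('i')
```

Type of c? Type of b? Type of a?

startswith() returns bool; find() returns int; upper() returns str

bool, int, str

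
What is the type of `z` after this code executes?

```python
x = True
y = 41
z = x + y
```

bool + int = int (bool is subclass of int)

int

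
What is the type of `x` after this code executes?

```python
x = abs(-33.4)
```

abs() of float returns float

float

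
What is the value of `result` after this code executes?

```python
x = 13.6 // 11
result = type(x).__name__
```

x is float; result = 'float'

'float'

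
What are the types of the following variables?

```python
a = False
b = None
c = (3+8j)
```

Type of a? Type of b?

a is assigned the constant False, which has type bool; b is assigned None, whose type is NoneType

bool, NoneType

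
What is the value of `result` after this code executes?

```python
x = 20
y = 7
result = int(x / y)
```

x = 20; y = 7; result = 2

2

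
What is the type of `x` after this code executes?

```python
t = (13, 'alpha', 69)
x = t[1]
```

Index 1 of tuple is a str literal

str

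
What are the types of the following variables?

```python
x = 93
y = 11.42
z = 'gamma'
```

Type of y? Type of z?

y is assigned a number with a decimal point, so it is a float; z is assigned a quoted string literal, so it is a str

float, str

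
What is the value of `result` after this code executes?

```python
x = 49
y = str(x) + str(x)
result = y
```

x = 49; y = '4949'; result = '4949'

'4949'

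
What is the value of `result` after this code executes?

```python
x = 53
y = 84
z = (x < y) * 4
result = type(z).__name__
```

x is int; y is int; z is int; result = 'int'

'int'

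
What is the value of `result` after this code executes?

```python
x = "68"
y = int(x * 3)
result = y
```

x = '68'; y = 686868; result = 686868

686868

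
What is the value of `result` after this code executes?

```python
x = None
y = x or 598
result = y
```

x = None; y = 598; result = 598

598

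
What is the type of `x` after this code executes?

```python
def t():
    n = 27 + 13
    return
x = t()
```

Bare return returns None

NoneType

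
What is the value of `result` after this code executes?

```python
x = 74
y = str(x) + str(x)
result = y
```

x = 74; y = '7474'; result = '7474'

'7474'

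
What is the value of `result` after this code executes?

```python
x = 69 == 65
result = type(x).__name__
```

x is bool; result = 'bool'

'bool'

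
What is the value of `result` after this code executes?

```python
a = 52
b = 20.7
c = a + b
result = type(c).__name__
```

a is int; b is float; c is float; result = 'float'

'float'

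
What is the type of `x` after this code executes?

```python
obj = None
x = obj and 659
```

'and' returns first falsy value (None)

NoneType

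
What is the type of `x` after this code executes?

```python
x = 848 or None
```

'or' returns first truthy value

int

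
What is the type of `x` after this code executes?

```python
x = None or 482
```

'or' with None returns the other truthy value

int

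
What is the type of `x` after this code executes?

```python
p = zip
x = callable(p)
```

callable() returns bool

bool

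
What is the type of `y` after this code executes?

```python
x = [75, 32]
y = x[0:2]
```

Slicing a list returns a list

list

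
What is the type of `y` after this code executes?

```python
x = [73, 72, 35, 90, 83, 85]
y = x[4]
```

Indexing list[int] returns int

int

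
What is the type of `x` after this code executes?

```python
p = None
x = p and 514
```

'and' returns first falsy value (None)

NoneType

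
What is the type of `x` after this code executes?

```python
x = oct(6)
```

oct() returns str representation

str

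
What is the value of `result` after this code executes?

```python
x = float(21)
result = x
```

x = 21.0; result = 21.0

21.0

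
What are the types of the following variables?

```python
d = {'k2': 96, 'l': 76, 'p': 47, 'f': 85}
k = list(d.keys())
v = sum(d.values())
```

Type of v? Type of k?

sum of ints is int; list() converts to list

int, list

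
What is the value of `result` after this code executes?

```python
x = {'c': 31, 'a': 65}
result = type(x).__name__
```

x is dict; result = 'dict'

'dict'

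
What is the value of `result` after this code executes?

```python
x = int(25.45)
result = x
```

x = 25; result = 25

25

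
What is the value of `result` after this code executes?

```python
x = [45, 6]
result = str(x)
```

x = [45, 6]; result = '[45, 6]'

'[45, 6]'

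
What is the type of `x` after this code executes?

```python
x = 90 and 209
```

'and' with truthy values returns last operand (int)

int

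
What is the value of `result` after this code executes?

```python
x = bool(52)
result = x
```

x = True; result = True

True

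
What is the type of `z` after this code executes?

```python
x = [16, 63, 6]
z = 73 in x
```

'in' operator returns bool

bool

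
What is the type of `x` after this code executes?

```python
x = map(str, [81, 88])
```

map() returns a map object

map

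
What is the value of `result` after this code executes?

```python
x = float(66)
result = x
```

x = 66.0; result = 66.0

66.0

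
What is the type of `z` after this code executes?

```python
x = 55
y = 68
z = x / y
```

int / int = float

float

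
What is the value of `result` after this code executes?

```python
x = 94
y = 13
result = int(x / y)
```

x = 94; y = 13; result = 7

7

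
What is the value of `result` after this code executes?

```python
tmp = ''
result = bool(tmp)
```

tmp = ''; result = False

False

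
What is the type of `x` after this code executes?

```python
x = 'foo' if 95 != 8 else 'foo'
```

Both branches of conditional are str

str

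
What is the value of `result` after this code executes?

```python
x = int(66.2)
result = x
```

x = 66; result = 66

66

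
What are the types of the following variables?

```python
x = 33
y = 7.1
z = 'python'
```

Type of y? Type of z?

y is assigned a number with a decimal point, so it is a float; z is assigned a quoted string literal, so it is a str

float, str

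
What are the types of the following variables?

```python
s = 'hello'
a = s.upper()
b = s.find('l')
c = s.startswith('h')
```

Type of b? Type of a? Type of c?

find() returns int; upper() returns str; startswith() returns bool

int, str, bool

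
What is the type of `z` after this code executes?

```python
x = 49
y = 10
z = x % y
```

int % int = int

int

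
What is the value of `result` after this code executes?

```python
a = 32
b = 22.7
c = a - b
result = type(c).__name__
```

a is int; b is float; c is float; result = 'float'

'float'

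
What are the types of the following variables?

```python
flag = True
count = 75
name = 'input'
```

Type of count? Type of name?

count is assigned a bare integer (no decimal point), so it is an int; name is assigned a quoted string literal, so it is a str

int, str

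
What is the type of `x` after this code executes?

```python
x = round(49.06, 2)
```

round() with decimal places returns float

float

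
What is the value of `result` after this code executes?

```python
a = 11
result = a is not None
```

a = 11; result = True

True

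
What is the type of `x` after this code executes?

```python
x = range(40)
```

range() returns a range object

range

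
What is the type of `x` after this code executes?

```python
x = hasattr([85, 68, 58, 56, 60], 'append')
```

hasattr() returns bool

bool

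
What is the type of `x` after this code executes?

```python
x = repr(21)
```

repr() returns str

str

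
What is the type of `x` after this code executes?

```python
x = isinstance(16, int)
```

isinstance() returns bool

bool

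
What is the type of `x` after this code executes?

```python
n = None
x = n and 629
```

'and' returns first falsy value (None)

NoneType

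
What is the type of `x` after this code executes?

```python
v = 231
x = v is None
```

'is' comparison returns bool

bool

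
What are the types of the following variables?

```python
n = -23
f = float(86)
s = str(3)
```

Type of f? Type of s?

f is assigned the result of calling float(), which returns a float; s is assigned the result of calling str(), which returns a str

float, str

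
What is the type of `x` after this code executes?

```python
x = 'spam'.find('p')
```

str.find() returns int index

int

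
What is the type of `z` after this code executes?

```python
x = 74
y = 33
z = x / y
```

int / int = float

float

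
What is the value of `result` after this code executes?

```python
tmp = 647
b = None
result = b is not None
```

tmp = 647; b = None; result = False

False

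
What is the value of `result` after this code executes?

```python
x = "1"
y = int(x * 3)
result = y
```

x = '1'; y = 111; result = 111

111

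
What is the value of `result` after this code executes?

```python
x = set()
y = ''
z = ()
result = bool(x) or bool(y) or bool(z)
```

x = set(); y = ''; z = (); result = False

False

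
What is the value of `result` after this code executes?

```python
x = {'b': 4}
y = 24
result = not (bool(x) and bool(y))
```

x = {'b': 4}; y = 24; result = False

False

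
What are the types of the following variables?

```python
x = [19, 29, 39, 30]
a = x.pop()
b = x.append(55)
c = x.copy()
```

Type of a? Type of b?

pop() returns element; append() returns None

int, NoneType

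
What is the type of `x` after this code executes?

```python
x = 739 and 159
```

'and' with truthy values returns last operand (int)

int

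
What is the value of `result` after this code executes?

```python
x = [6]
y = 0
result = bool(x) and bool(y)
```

x = [6]; y = 0; result = False

False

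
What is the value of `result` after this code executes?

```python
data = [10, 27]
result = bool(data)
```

data = [10, 27]; result = True

True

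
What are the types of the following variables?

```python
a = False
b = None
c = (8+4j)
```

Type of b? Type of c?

b is assigned None, whose type is NoneType; c is assigned (8+4j), an int plus an imaginary literal (j suffix), which evaluates to complex

NoneType, complex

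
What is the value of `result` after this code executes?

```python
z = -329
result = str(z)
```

z = -329; result = '-329'

'-329'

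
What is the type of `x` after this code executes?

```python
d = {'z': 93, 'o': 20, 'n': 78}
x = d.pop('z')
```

dict.pop() returns the value

int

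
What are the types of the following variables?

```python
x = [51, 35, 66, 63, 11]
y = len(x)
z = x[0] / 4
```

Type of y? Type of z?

len() returns int; int / int = float

int, float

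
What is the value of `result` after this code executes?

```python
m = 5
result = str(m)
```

m = 5; result = '5'

'5'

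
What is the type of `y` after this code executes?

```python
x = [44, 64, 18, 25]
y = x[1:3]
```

Slicing a list returns a list

list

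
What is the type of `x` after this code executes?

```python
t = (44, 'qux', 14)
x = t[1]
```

Index 1 of tuple is a str literal

str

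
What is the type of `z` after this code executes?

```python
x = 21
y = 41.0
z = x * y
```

int * float = float

float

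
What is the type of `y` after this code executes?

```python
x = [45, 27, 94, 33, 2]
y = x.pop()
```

list.pop() returns the popped element

int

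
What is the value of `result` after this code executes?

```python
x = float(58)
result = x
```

x = 58.0; result = 58.0

58.0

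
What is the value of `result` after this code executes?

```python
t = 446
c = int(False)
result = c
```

t = 446; c = 0; result = 0

0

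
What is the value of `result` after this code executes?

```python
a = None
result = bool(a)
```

a = None; result = False

False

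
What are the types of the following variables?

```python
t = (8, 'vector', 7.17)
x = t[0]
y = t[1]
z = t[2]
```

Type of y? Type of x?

tuple[1] is str; tuple[0] is int

str, int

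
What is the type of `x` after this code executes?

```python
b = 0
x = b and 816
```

'and' returns first falsy value (0 is int)

int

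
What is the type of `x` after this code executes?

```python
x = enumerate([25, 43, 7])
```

enumerate() returns an enumerate object

enumerate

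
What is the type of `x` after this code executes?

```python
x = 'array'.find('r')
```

str.find() returns int index

int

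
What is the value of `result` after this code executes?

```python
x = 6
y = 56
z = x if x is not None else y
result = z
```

x = 6; y = 56; z = 6; result = 6

6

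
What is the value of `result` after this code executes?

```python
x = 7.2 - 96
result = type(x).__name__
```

x is float; result = 'float'

'float'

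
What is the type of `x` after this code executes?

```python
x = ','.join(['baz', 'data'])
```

str.join() returns str

str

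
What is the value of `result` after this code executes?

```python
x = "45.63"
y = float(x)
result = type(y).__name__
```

x is str; y is float; result = 'float'

'float'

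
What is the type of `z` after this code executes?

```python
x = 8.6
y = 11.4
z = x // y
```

float // float = float

float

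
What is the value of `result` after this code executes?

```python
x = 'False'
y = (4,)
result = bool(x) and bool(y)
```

x = 'False'; y = (4,); result = True

True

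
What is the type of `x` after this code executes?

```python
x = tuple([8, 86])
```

tuple() constructor returns tuple

tuple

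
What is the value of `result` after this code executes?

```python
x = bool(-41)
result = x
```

x = True; result = True

True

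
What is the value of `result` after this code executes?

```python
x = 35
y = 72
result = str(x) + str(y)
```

x = 35; y = 72; result = '3572'

'3572'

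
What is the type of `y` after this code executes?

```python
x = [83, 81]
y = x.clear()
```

list.clear() returns None

NoneType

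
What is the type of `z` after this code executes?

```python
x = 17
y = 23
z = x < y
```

Comparison returns bool

bool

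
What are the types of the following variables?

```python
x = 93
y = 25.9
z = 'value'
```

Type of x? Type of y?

x is assigned a bare integer (no decimal point), so it is an int; y is assigned a number with a decimal point, so it is a float

int, float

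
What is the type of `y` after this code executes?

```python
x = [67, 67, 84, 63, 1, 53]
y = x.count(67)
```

list.count() returns int

int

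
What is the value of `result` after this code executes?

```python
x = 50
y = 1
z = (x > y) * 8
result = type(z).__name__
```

x is int; y is int; z is int; result = 'int'

'int'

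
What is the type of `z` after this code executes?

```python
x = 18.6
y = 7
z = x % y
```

float % int = float

float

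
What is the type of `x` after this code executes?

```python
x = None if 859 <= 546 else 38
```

859 <= 546 is False, so the else branch is taken

int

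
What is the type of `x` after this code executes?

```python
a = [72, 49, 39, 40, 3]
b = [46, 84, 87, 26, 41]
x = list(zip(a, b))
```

list(zip()) returns a list of tuples

list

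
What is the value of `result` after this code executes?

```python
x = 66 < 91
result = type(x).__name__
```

x is bool; result = 'bool'

'bool'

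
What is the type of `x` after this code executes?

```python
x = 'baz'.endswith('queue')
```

str.endswith() returns bool

bool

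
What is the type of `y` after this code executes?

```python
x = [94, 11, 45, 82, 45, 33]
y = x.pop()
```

list.pop() returns the popped element

int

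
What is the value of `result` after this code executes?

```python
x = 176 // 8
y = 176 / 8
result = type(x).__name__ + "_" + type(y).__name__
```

x is int; y is float; result = 'int_float'

'int_float'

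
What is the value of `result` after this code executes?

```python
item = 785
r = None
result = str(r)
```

item = 785; r = None; result = 'None'

'None'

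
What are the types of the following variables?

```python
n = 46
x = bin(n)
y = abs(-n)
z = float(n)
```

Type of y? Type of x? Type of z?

abs() of int returns int; bin() returns str; float() returns float

int, str, float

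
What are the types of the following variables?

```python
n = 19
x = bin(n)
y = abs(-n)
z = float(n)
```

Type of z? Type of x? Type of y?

float() returns float; bin() returns str; abs() of int returns int

float, str, int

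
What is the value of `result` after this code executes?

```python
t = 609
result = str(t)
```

t = 609; result = '609'

'609'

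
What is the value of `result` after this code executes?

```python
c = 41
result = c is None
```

c = 41; result = False

False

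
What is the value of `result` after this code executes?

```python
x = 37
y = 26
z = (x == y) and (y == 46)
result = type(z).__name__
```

x is int; y is int; z is bool; result = 'bool'

'bool'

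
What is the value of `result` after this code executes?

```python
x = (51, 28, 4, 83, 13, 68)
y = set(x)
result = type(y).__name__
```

x is tuple; y is set; result = 'set'

'set'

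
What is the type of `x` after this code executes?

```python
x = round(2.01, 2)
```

round() with decimal places returns float

float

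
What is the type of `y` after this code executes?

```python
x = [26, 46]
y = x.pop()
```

list.pop() returns the popped element

int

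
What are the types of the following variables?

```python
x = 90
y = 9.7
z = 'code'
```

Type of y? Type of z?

y is assigned a number with a decimal point, so it is a float; z is assigned a quoted string literal, so it is a str

float, str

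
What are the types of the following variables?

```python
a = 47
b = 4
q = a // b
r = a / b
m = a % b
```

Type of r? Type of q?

/ returns float; // returns int

float, int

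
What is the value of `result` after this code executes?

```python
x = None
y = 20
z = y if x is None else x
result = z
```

x = None; y = 20; z = 20; result = 20

20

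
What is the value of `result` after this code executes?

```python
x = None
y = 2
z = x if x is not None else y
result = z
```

x = None; y = 2; z = 2; result = 2

2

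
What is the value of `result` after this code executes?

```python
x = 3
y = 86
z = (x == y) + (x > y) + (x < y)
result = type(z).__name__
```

x is int; y is int; z is int; result = 'int'

'int'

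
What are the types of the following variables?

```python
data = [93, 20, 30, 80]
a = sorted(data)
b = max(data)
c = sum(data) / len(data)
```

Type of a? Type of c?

sorted() returns list; int / int = float

list, float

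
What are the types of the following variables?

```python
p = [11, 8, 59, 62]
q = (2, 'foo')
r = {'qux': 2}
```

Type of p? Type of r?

p is assigned a list literal (square brackets); r is assigned a dict literal ({key: value})

list, dict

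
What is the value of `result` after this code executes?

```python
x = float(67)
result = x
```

x = 67.0; result = 67.0

67.0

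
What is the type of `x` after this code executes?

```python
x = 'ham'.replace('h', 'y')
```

str.replace() returns str

str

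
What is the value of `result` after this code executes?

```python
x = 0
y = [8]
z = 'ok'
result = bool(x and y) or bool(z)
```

x = 0; y = [8]; z = 'ok'; result = True

True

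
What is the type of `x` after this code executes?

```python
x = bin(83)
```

bin() returns str representation

str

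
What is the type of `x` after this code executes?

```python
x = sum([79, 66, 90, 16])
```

sum() of ints returns int

int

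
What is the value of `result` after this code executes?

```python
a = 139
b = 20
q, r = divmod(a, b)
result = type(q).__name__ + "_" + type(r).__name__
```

a is int; b is int; q is int; r is int; result = 'int_int'

'int_int'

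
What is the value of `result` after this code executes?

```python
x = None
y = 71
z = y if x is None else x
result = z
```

x = None; y = 71; z = 71; result = 71

71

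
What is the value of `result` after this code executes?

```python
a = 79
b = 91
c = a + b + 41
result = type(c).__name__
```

a is int; b is int; c is int; result = 'int'

'int'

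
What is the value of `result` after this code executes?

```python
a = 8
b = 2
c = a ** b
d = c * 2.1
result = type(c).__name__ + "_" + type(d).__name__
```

a is int; b is int; c is int; d is float; result = 'int_float'

'int_float'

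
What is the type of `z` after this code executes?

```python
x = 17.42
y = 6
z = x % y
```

float % int = float

float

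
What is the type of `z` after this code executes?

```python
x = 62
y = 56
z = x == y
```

Equality comparison returns bool

bool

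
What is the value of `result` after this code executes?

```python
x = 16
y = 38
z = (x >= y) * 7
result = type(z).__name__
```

x is int; y is int; z is int; result = 'int'

'int'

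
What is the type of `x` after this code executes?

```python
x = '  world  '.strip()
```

str.strip() returns str

str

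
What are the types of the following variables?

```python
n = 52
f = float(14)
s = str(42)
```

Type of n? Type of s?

n is assigned a bare integer (no decimal point), so it is an int; s is assigned the result of calling str(), which returns a str

int, str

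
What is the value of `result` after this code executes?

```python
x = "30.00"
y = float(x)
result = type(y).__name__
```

x is str; y is float; result = 'float'

'float'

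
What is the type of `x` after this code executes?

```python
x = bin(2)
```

bin() returns str representation

str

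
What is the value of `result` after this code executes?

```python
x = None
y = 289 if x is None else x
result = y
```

x = None; y = 289; result = 289

289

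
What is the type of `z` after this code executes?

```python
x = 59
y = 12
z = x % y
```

int % int = int

int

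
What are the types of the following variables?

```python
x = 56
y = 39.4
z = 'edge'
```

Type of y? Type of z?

y is assigned a number with a decimal point, so it is a float; z is assigned a quoted string literal, so it is a str

float, str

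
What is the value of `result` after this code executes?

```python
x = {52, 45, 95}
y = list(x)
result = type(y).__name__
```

x is set; y is list; result = 'list'

'list'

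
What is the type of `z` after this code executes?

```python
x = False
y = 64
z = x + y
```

bool + int = int (bool is subclass of int)

int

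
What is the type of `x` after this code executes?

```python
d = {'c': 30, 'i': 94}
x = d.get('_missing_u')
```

dict.get() returns None when key not found

NoneType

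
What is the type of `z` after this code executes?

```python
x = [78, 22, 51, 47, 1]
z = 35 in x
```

'in' operator returns bool

bool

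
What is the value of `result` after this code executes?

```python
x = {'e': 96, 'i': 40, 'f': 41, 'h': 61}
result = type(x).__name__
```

x is dict; result = 'dict'

'dict'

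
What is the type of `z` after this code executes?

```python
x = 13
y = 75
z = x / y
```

int / int = float

float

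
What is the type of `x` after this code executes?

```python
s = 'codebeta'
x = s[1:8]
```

Slicing a str returns str

str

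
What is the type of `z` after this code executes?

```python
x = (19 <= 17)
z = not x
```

'not' returns bool

bool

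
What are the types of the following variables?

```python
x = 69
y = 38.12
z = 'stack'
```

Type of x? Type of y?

x is assigned a bare integer (no decimal point), so it is an int; y is assigned a number with a decimal point, so it is a float

int, float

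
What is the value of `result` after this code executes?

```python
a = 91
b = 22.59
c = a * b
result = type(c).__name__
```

a is int; b is float; c is float; result = 'float'

'float'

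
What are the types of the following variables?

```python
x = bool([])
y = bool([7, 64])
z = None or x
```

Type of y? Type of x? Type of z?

bool() returns bool; bool() returns bool; None or bool returns the bool

bool, bool, bool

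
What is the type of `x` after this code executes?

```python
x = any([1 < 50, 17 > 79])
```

any() returns bool

bool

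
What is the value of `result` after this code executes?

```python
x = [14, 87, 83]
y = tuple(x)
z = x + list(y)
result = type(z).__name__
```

x is list; y is tuple; z is list; result = 'list'

'list'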